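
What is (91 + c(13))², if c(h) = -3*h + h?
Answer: 4225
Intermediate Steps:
c(h) = -2*h
(91 + c(13))² = (91 - 2*13)² = (91 - 26)² = 65² = 4225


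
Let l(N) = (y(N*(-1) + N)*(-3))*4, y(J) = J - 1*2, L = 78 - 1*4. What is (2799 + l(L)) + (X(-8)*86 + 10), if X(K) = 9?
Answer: 3607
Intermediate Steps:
L = 74 (L = 78 - 4 = 74)
y(J) = -2 + J (y(J) = J - 2 = -2 + J)
l(N) = 24 (l(N) = ((-2 + (N*(-1) + N))*(-3))*4 = ((-2 + (-N + N))*(-3))*4 = ((-2 + 0)*(-3))*4 = -2*(-3)*4 = 6*4 = 24)
(2799 + l(L)) + (X(-8)*86 + 10) = (2799 + 24) + (9*86 + 10) = 2823 + (774 + 10) = 2823 + 784 = 3607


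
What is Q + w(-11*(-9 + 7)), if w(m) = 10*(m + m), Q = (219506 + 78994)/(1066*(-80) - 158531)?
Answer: 106978340/243811 ≈ 438.78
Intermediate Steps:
Q = -298500/243811 (Q = 298500/(-85280 - 158531) = 298500/(-243811) = 298500*(-1/243811) = -298500/243811 ≈ -1.2243)
w(m) = 20*m (w(m) = 10*(2*m) = 20*m)
Q + w(-11*(-9 + 7)) = -298500/243811 + 20*(-11*(-9 + 7)) = -298500/243811 + 20*(-11*(-2)) = -298500/243811 + 20*22 = -298500/243811 + 440 = 106978340/243811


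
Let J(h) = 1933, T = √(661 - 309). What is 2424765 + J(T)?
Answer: 2426698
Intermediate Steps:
T = 4*√22 (T = √352 = 4*√22 ≈ 18.762)
2424765 + J(T) = 2424765 + 1933 = 2426698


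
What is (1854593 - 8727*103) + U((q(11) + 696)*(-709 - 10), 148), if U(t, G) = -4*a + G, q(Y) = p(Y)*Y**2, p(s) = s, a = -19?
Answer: 955936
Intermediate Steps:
q(Y) = Y**3 (q(Y) = Y*Y**2 = Y**3)
U(t, G) = 76 + G (U(t, G) = -4*(-19) + G = 76 + G)
(1854593 - 8727*103) + U((q(11) + 696)*(-709 - 10), 148) = (1854593 - 8727*103) + (76 + 148) = (1854593 - 898881) + 224 = 955712 + 224 = 955936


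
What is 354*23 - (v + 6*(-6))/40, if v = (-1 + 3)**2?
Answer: 40714/5 ≈ 8142.8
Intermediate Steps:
v = 4 (v = 2**2 = 4)
354*23 - (v + 6*(-6))/40 = 354*23 - (4 + 6*(-6))/40 = 8142 - (4 - 36)/40 = 8142 - (-32)/40 = 8142 - 1*(-4/5) = 8142 + 4/5 = 40714/5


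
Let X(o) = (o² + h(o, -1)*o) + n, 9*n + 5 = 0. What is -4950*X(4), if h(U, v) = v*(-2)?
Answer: -116050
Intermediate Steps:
n = -5/9 (n = -5/9 + (⅑)*0 = -5/9 + 0 = -5/9 ≈ -0.55556)
h(U, v) = -2*v
X(o) = -5/9 + o² + 2*o (X(o) = (o² + (-2*(-1))*o) - 5/9 = (o² + 2*o) - 5/9 = -5/9 + o² + 2*o)
-4950*X(4) = -4950*(-5/9 + 4² + 2*4) = -4950*(-5/9 + 16 + 8) = -4950*211/9 = -116050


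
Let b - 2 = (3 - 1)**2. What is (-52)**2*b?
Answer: 16224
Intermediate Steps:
b = 6 (b = 2 + (3 - 1)**2 = 2 + 2**2 = 2 + 4 = 6)
(-52)**2*b = (-52)**2*6 = 2704*6 = 16224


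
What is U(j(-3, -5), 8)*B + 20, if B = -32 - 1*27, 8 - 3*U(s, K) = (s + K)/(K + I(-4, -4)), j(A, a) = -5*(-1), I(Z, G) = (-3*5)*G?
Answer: -9083/68 ≈ -133.57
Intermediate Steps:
I(Z, G) = -15*G
j(A, a) = 5
U(s, K) = 8/3 - (K + s)/(3*(60 + K)) (U(s, K) = 8/3 - (s + K)/(3*(K - 15*(-4))) = 8/3 - (K + s)/(3*(K + 60)) = 8/3 - (K + s)/(3*(60 + K)))
B = -59 (B = -32 - 27 = -59)
U(j(-3, -5), 8)*B + 20 = ((480 - 1*5 + 7*8)/(3*(60 + 8)))*(-59) + 20 = ((⅓)*(480 - 5 + 56)/68)*(-59) + 20 = ((⅓)*(1/68)*531)*(-59) + 20 = (177/68)*(-59) + 20 = -10443/68 + 20 = -9083/68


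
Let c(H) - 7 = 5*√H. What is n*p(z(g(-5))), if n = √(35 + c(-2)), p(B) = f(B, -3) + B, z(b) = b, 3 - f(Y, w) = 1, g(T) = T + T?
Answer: -8*√(42 + 5*I*√2) ≈ -52.028 - 4.3491*I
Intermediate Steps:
g(T) = 2*T
f(Y, w) = 2 (f(Y, w) = 3 - 1*1 = 3 - 1 = 2)
p(B) = 2 + B
c(H) = 7 + 5*√H
n = √(42 + 5*I*√2) (n = √(35 + (7 + 5*√(-2))) = √(35 + (7 + 5*(I*√2))) = √(35 + (7 + 5*I*√2)) = √(42 + 5*I*√2) ≈ 6.5035 + 0.54364*I)
n*p(z(g(-5))) = √(42 + 5*I*√2)*(2 + 2*(-5)) = √(42 + 5*I*√2)*(2 - 10) = √(42 + 5*I*√2)*(-8) = -8*√(42 + 5*I*√2)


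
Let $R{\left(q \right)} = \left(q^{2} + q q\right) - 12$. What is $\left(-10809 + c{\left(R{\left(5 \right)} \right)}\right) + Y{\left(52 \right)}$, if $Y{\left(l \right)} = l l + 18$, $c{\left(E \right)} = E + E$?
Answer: $-8011$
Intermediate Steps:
$R{\left(q \right)} = -12 + 2 q^{2}$ ($R{\left(q \right)} = \left(q^{2} + q^{2}\right) - 12 = 2 q^{2} - 12 = -12 + 2 q^{2}$)
$c{\left(E \right)} = 2 E$
$Y{\left(l \right)} = 18 + l^{2}$ ($Y{\left(l \right)} = l^{2} + 18 = 18 + l^{2}$)
$\left(-10809 + c{\left(R{\left(5 \right)} \right)}\right) + Y{\left(52 \right)} = \left(-10809 + 2 \left(-12 + 2 \cdot 5^{2}\right)\right) + \left(18 + 52^{2}\right) = \left(-10809 + 2 \left(-12 + 2 \cdot 25\right)\right) + \left(18 + 2704\right) = \left(-10809 + 2 \left(-12 + 50\right)\right) + 2722 = \left(-10809 + 2 \cdot 38\right) + 2722 = \left(-10809 + 76\right) + 2722 = -10733 + 2722 = -8011$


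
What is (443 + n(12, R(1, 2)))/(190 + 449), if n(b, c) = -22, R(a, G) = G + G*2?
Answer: 421/639 ≈ 0.65884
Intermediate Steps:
R(a, G) = 3*G (R(a, G) = G + 2*G = 3*G)
(443 + n(12, R(1, 2)))/(190 + 449) = (443 - 22)/(190 + 449) = 421/639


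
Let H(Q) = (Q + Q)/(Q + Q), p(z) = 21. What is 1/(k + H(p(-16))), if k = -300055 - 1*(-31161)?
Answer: -1/268893 ≈ -3.7190e-6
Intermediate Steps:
k = -268894 (k = -300055 + 31161 = -268894)
H(Q) = 1 (H(Q) = (2*Q)/((2*Q)) = (2*Q)*(1/(2*Q)) = 1)
1/(k + H(p(-16))) = 1/(-268894 + 1) = 1/(-268893) = -1/268893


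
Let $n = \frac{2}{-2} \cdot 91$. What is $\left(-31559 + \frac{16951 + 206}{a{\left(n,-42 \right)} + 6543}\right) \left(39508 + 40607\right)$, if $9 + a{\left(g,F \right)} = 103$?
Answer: $- \frac{16779279671490}{6637} \approx -2.5281 \cdot 10^{9}$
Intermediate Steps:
$n = -91$ ($n = 2 \left(- \frac{1}{2}\right) 91 = \left(-1\right) 91 = -91$)
$a{\left(g,F \right)} = 94$ ($a{\left(g,F \right)} = -9 + 103 = 94$)
$\left(-31559 + \frac{16951 + 206}{a{\left(n,-42 \right)} + 6543}\right) \left(39508 + 40607\right) = \left(-31559 + \frac{16951 + 206}{94 + 6543}\right) \left(39508 + 40607\right) = \left(-31559 + \frac{17157}{6637}\right) 80115 = \left(- \frac{209439926}{6637}\right) 80115 = - \frac{16779279671490}{6637}$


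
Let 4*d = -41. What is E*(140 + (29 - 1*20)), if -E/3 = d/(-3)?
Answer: -6109/4 ≈ -1527.3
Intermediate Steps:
d = -41/4 (d = (¼)*(-41) = -41/4 ≈ -10.250)
E = -41/4 (E = -(-123)/(4*(-3)) = -(-123)*(-1)/(4*3) = -3*41/12 = -41/4 ≈ -10.250)
E*(140 + (29 - 1*20)) = -41*(140 + (29 - 1*20))/4 = -41*(140 + (29 - 20))/4 = -41*(140 + 9)/4 = -41/4*149 = -6109/4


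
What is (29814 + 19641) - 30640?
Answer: 18815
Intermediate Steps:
(29814 + 19641) - 30640 = 49455 - 30640 = 18815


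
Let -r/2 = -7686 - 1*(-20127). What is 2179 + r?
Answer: -22703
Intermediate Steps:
r = -24882 (r = -2*(-7686 - 1*(-20127)) = -2*(-7686 + 20127) = -2*12441 = -24882)
2179 + r = 2179 - 24882 = -22703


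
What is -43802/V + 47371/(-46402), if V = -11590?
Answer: 741735257/268899590 ≈ 2.7584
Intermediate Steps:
-43802/V + 47371/(-46402) = -43802/(-11590) + 47371/(-46402) = -43802*(-1/11590) + 47371*(-1/46402) = 21901/5795 - 47371/46402 = 741735257/268899590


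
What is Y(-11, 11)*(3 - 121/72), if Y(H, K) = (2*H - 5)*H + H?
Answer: 13585/36 ≈ 377.36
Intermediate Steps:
Y(H, K) = H + H*(-5 + 2*H) (Y(H, K) = (-5 + 2*H)*H + H = H*(-5 + 2*H) + H = H + H*(-5 + 2*H))
Y(-11, 11)*(3 - 121/72) = (2*(-11)*(-2 - 11))*(3 - 121/72) = (2*(-11)*(-13))*(3 - 121*1/72) = 286*(3 - 121/72) = 286*(95/72) = 13585/36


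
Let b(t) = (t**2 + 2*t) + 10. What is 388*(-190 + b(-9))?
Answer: -45396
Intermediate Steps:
b(t) = 10 + t**2 + 2*t
388*(-190 + b(-9)) = 388*(-190 + (10 + (-9)**2 + 2*(-9))) = 388*(-190 + (10 + 81 - 18)) = 388*(-190 + 73) = 388*(-117) = -45396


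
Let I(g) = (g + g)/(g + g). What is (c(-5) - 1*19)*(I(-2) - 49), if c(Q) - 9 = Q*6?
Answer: 1920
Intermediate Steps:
I(g) = 1 (I(g) = (2*g)/((2*g)) = (2*g)*(1/(2*g)) = 1)
c(Q) = 9 + 6*Q (c(Q) = 9 + Q*6 = 9 + 6*Q)
(c(-5) - 1*19)*(I(-2) - 49) = ((9 + 6*(-5)) - 1*19)*(1 - 49) = ((9 - 30) - 19)*(-48) = (-21 - 19)*(-48) = -40*(-48) = 1920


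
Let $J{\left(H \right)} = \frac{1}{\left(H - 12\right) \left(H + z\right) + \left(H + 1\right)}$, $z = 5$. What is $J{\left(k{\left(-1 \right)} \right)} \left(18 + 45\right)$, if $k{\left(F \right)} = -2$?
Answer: $- \frac{63}{43} \approx -1.4651$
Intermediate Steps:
$J{\left(H \right)} = \frac{1}{1 + H + \left(-12 + H\right) \left(5 + H\right)}$ ($J{\left(H \right)} = \frac{1}{\left(H - 12\right) \left(H + 5\right) + \left(H + 1\right)} = \frac{1}{\left(-12 + H\right) \left(5 + H\right) + \left(1 + H\right)} = \frac{1}{1 + H + \left(-12 + H\right) \left(5 + H\right)}$)
$J{\left(k{\left(-1 \right)} \right)} \left(18 + 45\right) = \frac{18 + 45}{-59 + \left(-2\right)^{2} - -12} = \frac{1}{-59 + 4 + 12} \cdot 63 = \frac{1}{-43} \cdot 63 = \left(- \frac{1}{43}\right) 63 = - \frac{63}{43}$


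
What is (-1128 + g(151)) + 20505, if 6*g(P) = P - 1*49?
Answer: 19394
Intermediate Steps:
g(P) = -49/6 + P/6 (g(P) = (P - 1*49)/6 = (P - 49)/6 = (-49 + P)/6 = -49/6 + P/6)
(-1128 + g(151)) + 20505 = (-1128 + (-49/6 + (⅙)*151)) + 20505 = (-1128 + (-49/6 + 151/6)) + 20505 = (-1128 + 17) + 20505 = -1111 + 20505 = 19394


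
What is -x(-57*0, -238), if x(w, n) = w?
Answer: 0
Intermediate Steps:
-x(-57*0, -238) = -(-57)*0 = -1*0 = 0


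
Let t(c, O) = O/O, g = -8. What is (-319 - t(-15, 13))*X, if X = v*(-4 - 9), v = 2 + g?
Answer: -24960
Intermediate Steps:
t(c, O) = 1
v = -6 (v = 2 - 8 = -6)
X = 78 (X = -6*(-4 - 9) = -6*(-13) = 78)
(-319 - t(-15, 13))*X = (-319 - 1*1)*78 = (-319 - 1)*78 = -320*78 = -24960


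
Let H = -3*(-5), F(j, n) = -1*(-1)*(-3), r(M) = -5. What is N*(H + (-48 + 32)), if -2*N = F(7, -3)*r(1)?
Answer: 15/2 ≈ 7.5000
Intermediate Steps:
F(j, n) = -3 (F(j, n) = 1*(-3) = -3)
H = 15
N = -15/2 (N = -(-3)*(-5)/2 = -½*15 = -15/2 ≈ -7.5000)
N*(H + (-48 + 32)) = -15*(15 + (-48 + 32))/2 = -15*(15 - 16)/2 = -15/2*(-1) = 15/2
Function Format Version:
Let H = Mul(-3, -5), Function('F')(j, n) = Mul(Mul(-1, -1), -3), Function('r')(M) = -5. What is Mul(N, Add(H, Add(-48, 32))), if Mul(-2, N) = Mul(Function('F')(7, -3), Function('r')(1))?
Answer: Rational(15, 2) ≈ 7.5000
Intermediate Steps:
Function('F')(j, n) = -3 (Function('F')(j, n) = Mul(1, -3) = -3)
H = 15
N = Rational(-15, 2) (N = Mul(Rational(-1, 2), Mul(-3, -5)) = Mul(Rational(-1, 2), 15) = Rational(-15, 2) ≈ -7.5000)
Mul(N, Add(H, Add(-48, 32))) = Mul(Rational(-15, 2), Add(15, Add(-48, 32))) = Mul(Rational(-15, 2), Add(15, -16)) = Mul(Rational(-15, 2), -1) = Rational(15, 2)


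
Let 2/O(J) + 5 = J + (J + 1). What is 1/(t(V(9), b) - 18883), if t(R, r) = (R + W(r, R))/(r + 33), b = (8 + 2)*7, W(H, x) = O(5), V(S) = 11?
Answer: -309/5834813 ≈ -5.2958e-5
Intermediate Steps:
O(J) = 2/(-4 + 2*J) (O(J) = 2/(-5 + (J + (J + 1))) = 2/(-5 + (J + (1 + J))) = 2/(-5 + (1 + 2*J)) = 2/(-4 + 2*J))
W(H, x) = ⅓ (W(H, x) = 1/(-2 + 5) = 1/3 = ⅓)
b = 70 (b = 10*7 = 70)
t(R, r) = (⅓ + R)/(33 + r) (t(R, r) = (R + ⅓)/(r + 33) = (⅓ + R)/(33 + r))
1/(t(V(9), b) - 18883) = 1/((⅓ + 11)/(33 + 70) - 18883) = 1/((34/3)/103 - 18883) = 1/((1/103)*(34/3) - 18883) = 1/(34/309 - 18883) = 1/(-5834813/309) = -309/5834813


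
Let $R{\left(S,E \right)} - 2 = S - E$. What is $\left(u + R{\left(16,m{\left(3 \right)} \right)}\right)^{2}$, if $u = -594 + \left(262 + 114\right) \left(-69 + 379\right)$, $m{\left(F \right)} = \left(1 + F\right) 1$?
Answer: $13451360400$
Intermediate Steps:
$m{\left(F \right)} = 1 + F$
$u = 115966$ ($u = -594 + 376 \cdot 310 = -594 + 116560 = 115966$)
$R{\left(S,E \right)} = 2 + S - E$ ($R{\left(S,E \right)} = 2 - \left(E - S\right) = 2 + S - E$)
$\left(u + R{\left(16,m{\left(3 \right)} \right)}\right)^{2} = \left(115966 + \left(2 + 16 - \left(1 + 3\right)\right)\right)^{2} = \left(115966 + \left(2 + 16 - 4\right)\right)^{2} = \left(115966 + 14\right)^{2} = 115980^{2} = 13451360400$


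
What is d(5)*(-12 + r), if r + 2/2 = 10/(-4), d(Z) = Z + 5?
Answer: -155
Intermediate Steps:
d(Z) = 5 + Z
r = -7/2 (r = -1 + 10/(-4) = -1 + 10*(-1/4) = -1 - 5/2 = -7/2 ≈ -3.5000)
d(5)*(-12 + r) = (5 + 5)*(-12 - 7/2) = 10*(-31/2) = -155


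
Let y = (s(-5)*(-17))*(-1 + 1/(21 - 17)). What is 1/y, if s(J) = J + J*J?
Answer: 1/255 ≈ 0.0039216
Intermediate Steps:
s(J) = J + J²
y = 255 (y = (-5*(1 - 5)*(-17))*(-1 + 1/(21 - 17)) = (-5*(-4)*(-17))*(-1 + 1/4) = (20*(-17))*(-1 + ¼) = -340*(-¾) = 255)
1/y = 1/255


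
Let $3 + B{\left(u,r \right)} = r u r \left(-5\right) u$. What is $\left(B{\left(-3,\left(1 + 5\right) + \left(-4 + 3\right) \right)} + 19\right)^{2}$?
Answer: $1229881$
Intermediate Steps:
$B{\left(u,r \right)} = -3 - 5 r^{2} u^{2}$ ($B{\left(u,r \right)} = -3 + r u r \left(-5\right) u = -3 + r r u \left(-5\right) u = -3 + u r^{2} \left(-5\right) u = -3 + - 5 u r^{2} u = -3 - 5 r^{2} u^{2}$)
$\left(B{\left(-3,\left(1 + 5\right) + \left(-4 + 3\right) \right)} + 19\right)^{2} = \left(\left(-3 - 5 \left(\left(1 + 5\right) + \left(-4 + 3\right)\right)^{2} \left(-3\right)^{2}\right) + 19\right)^{2} = \left(\left(-3 - 5 \left(6 - 1\right)^{2} \cdot 9\right) + 19\right)^{2} = \left(\left(-3 - 5 \cdot 5^{2} \cdot 9\right) + 19\right)^{2} = \left(\left(-3 - 125 \cdot 9\right) + 19\right)^{2} = \left(\left(-3 - 1125\right) + 19\right)^{2} = \left(-1128 + 19\right)^{2} = \left(-1109\right)^{2} = 1229881$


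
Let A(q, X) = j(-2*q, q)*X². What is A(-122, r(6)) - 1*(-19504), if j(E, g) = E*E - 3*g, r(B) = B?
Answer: 2175976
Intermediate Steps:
j(E, g) = E² - 3*g
A(q, X) = X²*(-3*q + 4*q²) (A(q, X) = ((-2*q)² - 3*q)*X² = (4*q² - 3*q)*X² = (-3*q + 4*q²)*X² = X²*(-3*q + 4*q²))
A(-122, r(6)) - 1*(-19504) = -122*6²*(-3 + 4*(-122)) - 1*(-19504) = -122*36*(-3 - 488) + 19504 = -122*36*(-491) + 19504 = 2156472 + 19504 = 2175976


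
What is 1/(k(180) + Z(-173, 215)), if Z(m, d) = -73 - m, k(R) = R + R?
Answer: 1/460 ≈ 0.0021739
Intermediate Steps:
k(R) = 2*R
1/(k(180) + Z(-173, 215)) = 1/(2*180 + (-73 - 1*(-173))) = 1/(360 + (-73 + 173)) = 1/(360 + 100) = 1/460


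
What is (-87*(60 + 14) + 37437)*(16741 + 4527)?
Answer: 659286732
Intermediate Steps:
(-87*(60 + 14) + 37437)*(16741 + 4527) = (-87*74 + 37437)*21268 = (-6438 + 37437)*21268 = 30999*21268 = 659286732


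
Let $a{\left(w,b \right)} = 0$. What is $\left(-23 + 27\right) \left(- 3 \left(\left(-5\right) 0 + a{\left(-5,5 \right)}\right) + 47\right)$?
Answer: $188$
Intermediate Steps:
$\left(-23 + 27\right) \left(- 3 \left(\left(-5\right) 0 + a{\left(-5,5 \right)}\right) + 47\right) = \left(-23 + 27\right) \left(- 3 \left(\left(-5\right) 0 + 0\right) + 47\right) = 4 \left(- 3 \left(0 + 0\right) + 47\right) = 4 \left(\left(-3\right) 0 + 47\right) = 4 \left(0 + 47\right) = 4 \cdot 47 = 188$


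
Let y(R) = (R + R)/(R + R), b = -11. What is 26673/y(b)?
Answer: 26673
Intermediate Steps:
y(R) = 1 (y(R) = (2*R)/((2*R)) = (2*R)*(1/(2*R)) = 1)
26673/y(b) = 26673/1 = 26673*1 = 26673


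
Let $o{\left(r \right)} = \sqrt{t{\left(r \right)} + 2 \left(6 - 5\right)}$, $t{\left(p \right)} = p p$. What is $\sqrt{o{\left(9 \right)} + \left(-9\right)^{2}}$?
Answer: $\sqrt{81 + \sqrt{83}} \approx 9.4926$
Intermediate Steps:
$t{\left(p \right)} = p^{2}$
$o{\left(r \right)} = \sqrt{2 + r^{2}}$ ($o{\left(r \right)} = \sqrt{r^{2} + 2 \left(6 - 5\right)} = \sqrt{r^{2} + 2 \cdot 1} = \sqrt{r^{2} + 2} = \sqrt{2 + r^{2}}$)
$\sqrt{o{\left(9 \right)} + \left(-9\right)^{2}} = \sqrt{\sqrt{2 + 9^{2}} + \left(-9\right)^{2}} = \sqrt{\sqrt{2 + 81} + 81} = \sqrt{\sqrt{83} + 81} = \sqrt{81 + \sqrt{83}}$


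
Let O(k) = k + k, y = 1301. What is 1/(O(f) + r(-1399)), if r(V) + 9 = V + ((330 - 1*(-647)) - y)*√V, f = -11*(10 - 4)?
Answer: I/(4*(-385*I + 81*√1399)) ≈ -1.0319e-5 + 8.1206e-5*I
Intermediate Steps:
f = -66 (f = -11*6 = -66)
r(V) = -9 + V - 324*√V (r(V) = -9 + (V + ((330 - 1*(-647)) - 1*1301)*√V) = -9 + (V + ((330 + 647) - 1301)*√V) = -9 + (V + (977 - 1301)*√V) = -9 + (V - 324*√V) = -9 + V - 324*√V)
O(k) = 2*k
1/(O(f) + r(-1399)) = 1/(2*(-66) + (-9 - 1399 - 324*I*√1399)) = 1/(-132 + (-9 - 1399 - 324*I*√1399)) = 1/(-132 + (-1408 - 324*I*√1399)) = 1/(-1540 - 324*I*√1399)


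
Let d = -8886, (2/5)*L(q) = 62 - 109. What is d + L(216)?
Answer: -18007/2 ≈ -9003.5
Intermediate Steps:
L(q) = -235/2 (L(q) = 5*(62 - 109)/2 = (5/2)*(-47) = -235/2)
d + L(216) = -8886 - 235/2 = -18007/2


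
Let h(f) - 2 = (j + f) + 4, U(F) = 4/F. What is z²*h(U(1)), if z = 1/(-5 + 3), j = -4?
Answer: 3/2 ≈ 1.5000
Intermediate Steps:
z = -½ (z = 1/(-2) = -½ ≈ -0.50000)
h(f) = 2 + f (h(f) = 2 + ((-4 + f) + 4) = 2 + f)
z²*h(U(1)) = (-½)²*(2 + 4/1) = (2 + 4*1)/4 = (2 + 4)/4 = (¼)*6 = 3/2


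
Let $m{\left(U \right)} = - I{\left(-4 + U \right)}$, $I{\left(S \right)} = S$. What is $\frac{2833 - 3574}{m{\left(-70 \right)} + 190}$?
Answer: $- \frac{247}{88} \approx -2.8068$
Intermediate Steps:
$m{\left(U \right)} = 4 - U$ ($m{\left(U \right)} = - (-4 + U) = 4 - U$)
$\frac{2833 - 3574}{m{\left(-70 \right)} + 190} = \frac{2833 - 3574}{\left(4 - -70\right) + 190} = - \frac{741}{\left(4 + 70\right) + 190} = - \frac{741}{74 + 190} = - \frac{741}{264} = \left(-741\right) \frac{1}{264} = - \frac{247}{88}$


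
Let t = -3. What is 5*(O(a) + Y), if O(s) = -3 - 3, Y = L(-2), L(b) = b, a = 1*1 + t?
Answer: -40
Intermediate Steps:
a = -2 (a = 1*1 - 3 = 1 - 3 = -2)
Y = -2
O(s) = -6
5*(O(a) + Y) = 5*(-6 - 2) = 5*(-8) = -40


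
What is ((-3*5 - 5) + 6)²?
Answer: 196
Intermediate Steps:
((-3*5 - 5) + 6)² = ((-15 - 5) + 6)² = (-20 + 6)² = (-14)² = 196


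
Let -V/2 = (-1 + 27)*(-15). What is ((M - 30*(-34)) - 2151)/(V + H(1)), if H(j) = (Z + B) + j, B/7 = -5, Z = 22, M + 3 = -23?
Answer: -1157/768 ≈ -1.5065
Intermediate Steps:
M = -26 (M = -3 - 23 = -26)
B = -35 (B = 7*(-5) = -35)
V = 780 (V = -2*(-1 + 27)*(-15) = -52*(-15) = -2*(-390) = 780)
H(j) = -13 + j (H(j) = (22 - 35) + j = -13 + j)
((M - 30*(-34)) - 2151)/(V + H(1)) = ((-26 - 30*(-34)) - 2151)/(780 + (-13 + 1)) = ((-26 + 1020) - 2151)/(780 - 12) = (994 - 2151)/768 = -1157*1/768 = -1157/768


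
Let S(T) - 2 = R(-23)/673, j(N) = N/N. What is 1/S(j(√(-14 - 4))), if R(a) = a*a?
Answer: 673/1875 ≈ 0.35893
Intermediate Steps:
R(a) = a²
j(N) = 1
S(T) = 1875/673 (S(T) = 2 + (-23)²/673 = 2 + 529*(1/673) = 2 + 529/673 = 1875/673)
1/S(j(√(-14 - 4))) = 1/(1875/673) = 673/1875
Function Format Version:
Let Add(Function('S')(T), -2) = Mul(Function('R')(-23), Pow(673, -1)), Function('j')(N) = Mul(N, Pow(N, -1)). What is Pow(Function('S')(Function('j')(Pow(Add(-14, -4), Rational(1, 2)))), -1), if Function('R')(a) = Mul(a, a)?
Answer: Rational(673, 1875) ≈ 0.35893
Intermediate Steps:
Function('R')(a) = Pow(a, 2)
Function('j')(N) = 1
Function('S')(T) = Rational(1875, 673) (Function('S')(T) = Add(2, Mul(Pow(-23, 2), Pow(673, -1))) = Add(2, Mul(529, Rational(1, 673))) = Add(2, Rational(529, 673)) = Rational(1875, 673))
Pow(Function('S')(Function('j')(Pow(Add(-14, -4), Rational(1, 2)))), -1) = Pow(Rational(1875, 673), -1) = Rational(673, 1875)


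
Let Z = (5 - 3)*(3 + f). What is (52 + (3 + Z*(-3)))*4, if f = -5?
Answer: 268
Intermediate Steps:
Z = -4 (Z = (5 - 3)*(3 - 5) = 2*(-2) = -4)
(52 + (3 + Z*(-3)))*4 = (52 + (3 - 4*(-3)))*4 = (52 + (3 + 12))*4 = (52 + 15)*4 = 67*4 = 268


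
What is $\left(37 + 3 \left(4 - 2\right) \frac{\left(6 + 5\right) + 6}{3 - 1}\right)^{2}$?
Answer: $7744$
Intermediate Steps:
$\left(37 + 3 \left(4 - 2\right) \frac{\left(6 + 5\right) + 6}{3 - 1}\right)^{2} = \left(37 + 3 \cdot 2 \frac{11 + 6}{2}\right)^{2} = \left(37 + 6 \cdot 17 \cdot \frac{1}{2}\right)^{2} = \left(37 + 6 \cdot \frac{17}{2}\right)^{2} = \left(37 + 51\right)^{2} = 88^{2} = 7744$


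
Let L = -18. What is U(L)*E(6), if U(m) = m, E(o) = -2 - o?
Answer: 144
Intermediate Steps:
U(L)*E(6) = -18*(-2 - 1*6) = -18*(-2 - 6) = -18*(-8) = 144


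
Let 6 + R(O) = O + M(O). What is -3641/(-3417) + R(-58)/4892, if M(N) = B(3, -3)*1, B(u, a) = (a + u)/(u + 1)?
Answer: 4398271/4178991 ≈ 1.0525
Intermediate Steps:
B(u, a) = (a + u)/(1 + u)
M(N) = 0 (M(N) = ((-3 + 3)/(1 + 3))*1 = (0/4)*1 = ((¼)*0)*1 = 0*1 = 0)
R(O) = -6 + O (R(O) = -6 + (O + 0) = -6 + O)
-3641/(-3417) + R(-58)/4892 = -3641/(-3417) + (-6 - 58)/4892 = -3641*(-1/3417) - 64*1/4892 = 3641/3417 - 16/1223 = 4398271/4178991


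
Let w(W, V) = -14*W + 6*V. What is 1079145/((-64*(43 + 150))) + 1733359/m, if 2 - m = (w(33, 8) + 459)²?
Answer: -23593560703/24988096 ≈ -944.19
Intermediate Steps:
m = -2023 (m = 2 - ((-14*33 + 6*8) + 459)² = 2 - ((-462 + 48) + 459)² = 2 - (-414 + 459)² = 2 - 1*45² = 2 - 1*2025 = 2 - 2025 = -2023)
1079145/((-64*(43 + 150))) + 1733359/m = 1079145/((-64*(43 + 150))) + 1733359/(-2023) = 1079145/((-64*193)) + 1733359*(-1/2023) = 1079145/(-12352) - 1733359/2023 = 1079145*(-1/12352) - 1733359/2023 = -1079145/12352 - 1733359/2023 = -23593560703/24988096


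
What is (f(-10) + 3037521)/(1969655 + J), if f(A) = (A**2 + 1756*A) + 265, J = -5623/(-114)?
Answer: 344317164/224546293 ≈ 1.5334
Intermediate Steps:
J = 5623/114 (J = -5623*(-1/114) = 5623/114 ≈ 49.325)
f(A) = 265 + A**2 + 1756*A
(f(-10) + 3037521)/(1969655 + J) = ((265 + (-10)**2 + 1756*(-10)) + 3037521)/(1969655 + 5623/114) = ((265 + 100 - 17560) + 3037521)/(224546293/114) = (-17195 + 3037521)*(114/224546293) = 3020326*(114/224546293) = 344317164/224546293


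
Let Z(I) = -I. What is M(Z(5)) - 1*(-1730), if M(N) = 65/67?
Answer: 115975/67 ≈ 1731.0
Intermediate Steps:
M(N) = 65/67 (M(N) = 65*(1/67) = 65/67)
M(Z(5)) - 1*(-1730) = 65/67 - 1*(-1730) = 65/67 + 1730 = 115975/67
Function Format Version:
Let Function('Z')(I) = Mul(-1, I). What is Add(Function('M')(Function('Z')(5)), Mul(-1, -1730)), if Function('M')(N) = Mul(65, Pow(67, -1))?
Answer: Rational(115975, 67) ≈ 1731.0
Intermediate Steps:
Function('M')(N) = Rational(65, 67) (Function('M')(N) = Mul(65, Rational(1, 67)) = Rational(65, 67))
Add(Function('M')(Function('Z')(5)), Mul(-1, -1730)) = Add(Rational(65, 67), Mul(-1, -1730)) = Add(Rational(65, 67), 1730) = Rational(115975, 67)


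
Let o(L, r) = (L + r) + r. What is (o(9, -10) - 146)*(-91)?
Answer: 14287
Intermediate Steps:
o(L, r) = L + 2*r
(o(9, -10) - 146)*(-91) = ((9 + 2*(-10)) - 146)*(-91) = ((9 - 20) - 146)*(-91) = (-11 - 146)*(-91) = -157*(-91) = 14287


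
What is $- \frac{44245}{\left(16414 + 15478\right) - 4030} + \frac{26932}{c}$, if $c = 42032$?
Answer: $- \frac{138665807}{146386948} \approx -0.94726$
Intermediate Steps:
$- \frac{44245}{\left(16414 + 15478\right) - 4030} + \frac{26932}{c} = - \frac{44245}{\left(16414 + 15478\right) - 4030} + \frac{26932}{42032} = - \frac{44245}{31892 - 4030} + 26932 \cdot \frac{1}{42032} = - \frac{44245}{27862} + \frac{6733}{10508} = - \frac{138665807}{146386948}$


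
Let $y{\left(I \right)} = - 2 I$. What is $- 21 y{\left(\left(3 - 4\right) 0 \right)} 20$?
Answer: $0$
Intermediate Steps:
$- 21 y{\left(\left(3 - 4\right) 0 \right)} 20 = - 21 \left(- 2 \left(3 - 4\right) 0\right) 20 = - 21 \left(- 2 \left(\left(-1\right) 0\right)\right) 20 = - 21 \left(\left(-2\right) 0\right) 20 = \left(-21\right) 0 \cdot 20 = 0 \cdot 20 = 0$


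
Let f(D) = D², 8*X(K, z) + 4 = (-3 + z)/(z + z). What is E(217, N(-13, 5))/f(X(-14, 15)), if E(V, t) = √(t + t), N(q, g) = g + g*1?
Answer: 800*√5/81 ≈ 22.085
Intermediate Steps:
X(K, z) = -½ + (-3 + z)/(16*z) (X(K, z) = -½ + ((-3 + z)/(z + z))/8 = -½ + ((-3 + z)/((2*z)))/8 = -½ + ((-3 + z)*(1/(2*z)))/8 = -½ + ((-3 + z)/(2*z))/8 = -½ + (-3 + z)/(16*z))
N(q, g) = 2*g (N(q, g) = g + g = 2*g)
E(V, t) = √2*√t (E(V, t) = √(2*t) = √2*√t)
E(217, N(-13, 5))/f(X(-14, 15)) = (√2*√(2*5))/(((1/16)*(-3 - 7*15)/15)²) = (√2*√10)/(((1/16)*(1/15)*(-3 - 105))²) = (2*√5)/(((1/16)*(1/15)*(-108))²) = (2*√5)/((-9/20)²) = (2*√5)/(81/400) = (2*√5)*(400/81) = 800*√5/81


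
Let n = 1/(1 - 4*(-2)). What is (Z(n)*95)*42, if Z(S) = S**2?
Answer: 1330/27 ≈ 49.259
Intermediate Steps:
n = 1/9 (n = 1/(1 + 8) = 1/9 ≈ 0.11111)
(Z(n)*95)*42 = ((1/9)**2*95)*42 = ((1/81)*95)*42 = (95/81)*42 = 1330/27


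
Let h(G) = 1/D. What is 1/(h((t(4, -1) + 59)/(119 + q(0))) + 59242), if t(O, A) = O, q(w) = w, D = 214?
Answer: 214/12677789 ≈ 1.6880e-5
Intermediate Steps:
h(G) = 1/214
1/(h((t(4, -1) + 59)/(119 + q(0))) + 59242) = 1/(1/214 + 59242) = 1/(12677789/214) = 214/12677789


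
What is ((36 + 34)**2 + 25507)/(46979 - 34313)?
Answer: 30407/12666 ≈ 2.4007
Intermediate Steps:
((36 + 34)**2 + 25507)/(46979 - 34313) = (70**2 + 25507)/12666 = (4900 + 25507)*(1/12666) = 30407*(1/12666) = 30407/12666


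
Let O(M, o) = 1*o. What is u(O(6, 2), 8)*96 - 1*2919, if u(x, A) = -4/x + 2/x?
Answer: -3015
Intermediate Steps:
O(M, o) = o
u(x, A) = -2/x
u(O(6, 2), 8)*96 - 1*2919 = -2/2*96 - 1*2919 = -2*½*96 - 2919 = -1*96 - 2919 = -96 - 2919 = -3015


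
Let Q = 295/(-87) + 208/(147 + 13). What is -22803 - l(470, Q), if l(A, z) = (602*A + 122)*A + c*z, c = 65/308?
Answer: -7131055625609/53592 ≈ -1.3306e+8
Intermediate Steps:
c = 65/308 (c = 65*(1/308) = 65/308 ≈ 0.21104)
Q = -1819/870 (Q = 295*(-1/87) + 208/160 = -295/87 + 208*(1/160) = -295/87 + 13/10 = -1819/870 ≈ -2.0908)
l(A, z) = 65*z/308 + A*(122 + 602*A) (l(A, z) = (602*A + 122)*A + 65*z/308 = (122 + 602*A)*A + 65*z/308 = A*(122 + 602*A) + 65*z/308 = 65*z/308 + A*(122 + 602*A))
-22803 - l(470, Q) = -22803 - (122*470 + 602*470² + (65/308)*(-1819/870)) = -22803 - (57340 + 602*220900 - 23647/53592) = -22803 - (57340 + 132981800 - 23647/53592) = -22803 - 1*7129833567233/53592 = -22803 - 7129833567233/53592 = -7131055625609/53592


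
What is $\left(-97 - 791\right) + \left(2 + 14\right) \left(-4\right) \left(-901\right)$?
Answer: $56776$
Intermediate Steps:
$\left(-97 - 791\right) + \left(2 + 14\right) \left(-4\right) \left(-901\right) = -888 + 16 \left(-4\right) \left(-901\right) = -888 - -57664 = -888 + 57664 = 56776$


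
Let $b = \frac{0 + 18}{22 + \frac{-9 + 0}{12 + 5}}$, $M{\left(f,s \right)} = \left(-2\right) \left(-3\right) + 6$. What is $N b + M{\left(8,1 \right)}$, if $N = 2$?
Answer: $\frac{4992}{365} \approx 13.677$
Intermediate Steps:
$M{\left(f,s \right)} = 12$ ($M{\left(f,s \right)} = 6 + 6 = 12$)
$b = \frac{306}{365}$ ($b = \frac{18}{22 - \frac{9}{17}} = \frac{18}{\frac{365}{17}} = 18 \cdot \frac{17}{365} = \frac{306}{365} \approx 0.83836$)
$N b + M{\left(8,1 \right)} = 2 \cdot \frac{306}{365} + 12 = \frac{612}{365} + 12 = \frac{4992}{365}$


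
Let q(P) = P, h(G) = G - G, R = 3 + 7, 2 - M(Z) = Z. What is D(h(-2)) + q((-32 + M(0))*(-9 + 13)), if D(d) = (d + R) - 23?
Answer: -133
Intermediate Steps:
M(Z) = 2 - Z
R = 10
h(G) = 0
D(d) = -13 + d (D(d) = (d + 10) - 23 = (10 + d) - 23 = -13 + d)
D(h(-2)) + q((-32 + M(0))*(-9 + 13)) = (-13 + 0) + (-32 + (2 - 1*0))*(-9 + 13) = -13 + (-32 + (2 + 0))*4 = -13 + (-32 + 2)*4 = -13 - 30*4 = -13 - 120 = -133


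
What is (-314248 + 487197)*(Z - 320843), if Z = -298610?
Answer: -107133776897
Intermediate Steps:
(-314248 + 487197)*(Z - 320843) = (-314248 + 487197)*(-298610 - 320843) = 172949*(-619453) = -107133776897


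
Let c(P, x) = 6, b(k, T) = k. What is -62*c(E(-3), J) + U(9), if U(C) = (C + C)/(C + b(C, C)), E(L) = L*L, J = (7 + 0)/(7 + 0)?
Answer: -371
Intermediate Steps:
J = 1 (J = 7/7 = 7*(1/7) = 1)
E(L) = L**2
U(C) = 1 (U(C) = (C + C)/(C + C) = (2*C)/((2*C)) = (2*C)*(1/(2*C)) = 1)
-62*c(E(-3), J) + U(9) = -62*6 + 1 = -372 + 1 = -371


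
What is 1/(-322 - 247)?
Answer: -1/569 ≈ -0.0017575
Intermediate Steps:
1/(-322 - 247) = 1/(-569) = -1/569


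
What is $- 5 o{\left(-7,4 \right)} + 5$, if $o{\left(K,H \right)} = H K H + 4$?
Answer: $545$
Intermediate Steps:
$o{\left(K,H \right)} = 4 + K H^{2}$ ($o{\left(K,H \right)} = K H^{2} + 4 = 4 + K H^{2}$)
$- 5 o{\left(-7,4 \right)} + 5 = - 5 \left(4 - 7 \cdot 4^{2}\right) + 5 = - 5 \left(4 - 112\right) + 5 = \left(-5\right) \left(-108\right) + 5 = 540 + 5 = 545$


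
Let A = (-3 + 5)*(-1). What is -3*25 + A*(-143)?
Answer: 211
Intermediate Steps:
A = -2 (A = 2*(-1) = -2)
-3*25 + A*(-143) = -3*25 - 2*(-143) = -75 + 286 = 211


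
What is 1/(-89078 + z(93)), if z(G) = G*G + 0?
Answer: -1/80429 ≈ -1.2433e-5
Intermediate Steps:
z(G) = G² (z(G) = G² + 0 = G²)
1/(-89078 + z(93)) = 1/(-89078 + 93²) = 1/(-89078 + 8649) = 1/(-80429) = -1/80429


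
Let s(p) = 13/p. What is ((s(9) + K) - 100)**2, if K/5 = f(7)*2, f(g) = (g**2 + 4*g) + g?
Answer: 44528929/81 ≈ 5.4974e+5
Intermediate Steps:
f(g) = g**2 + 5*g
K = 840 (K = 5*((7*(5 + 7))*2) = 5*((7*12)*2) = 5*(84*2) = 5*168 = 840)
((s(9) + K) - 100)**2 = ((13/9 + 840) - 100)**2 = (7573/9 - 100)**2 = (6673/9)**2 = 44528929/81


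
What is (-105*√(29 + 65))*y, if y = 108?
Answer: -11340*√94 ≈ -1.0995e+5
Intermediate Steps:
(-105*√(29 + 65))*y = -105*√(29 + 65)*108 = -105*√94*108 = -11340*√94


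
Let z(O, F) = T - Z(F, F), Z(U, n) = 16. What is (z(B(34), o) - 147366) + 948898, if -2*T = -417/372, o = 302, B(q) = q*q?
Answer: 198776107/248 ≈ 8.0152e+5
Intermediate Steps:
B(q) = q²
T = 139/248 (T = -(-417)/(2*372) = -½*(-139/124) = 139/248 ≈ 0.56048)
z(O, F) = -3829/248 (z(O, F) = 139/248 - 1*16 = 139/248 - 16 = -3829/248)
(z(B(34), o) - 147366) + 948898 = (-3829/248 - 147366) + 948898 = -36550597/248 + 948898 = 198776107/248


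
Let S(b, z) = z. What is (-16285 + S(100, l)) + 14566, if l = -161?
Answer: -1880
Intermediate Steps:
(-16285 + S(100, l)) + 14566 = (-16285 - 161) + 14566 = -16446 + 14566 = -1880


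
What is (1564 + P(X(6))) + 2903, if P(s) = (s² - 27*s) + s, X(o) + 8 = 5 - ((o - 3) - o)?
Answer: 4467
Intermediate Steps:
X(o) = 0 (X(o) = -8 + (5 - ((o - 3) - o)) = -8 + (5 - ((-3 + o) - o)) = -8 + (5 - 1*(-3)) = -8 + (5 + 3) = -8 + 8 = 0)
P(s) = s² - 26*s
(1564 + P(X(6))) + 2903 = (1564 + 0*(-26 + 0)) + 2903 = (1564 + 0*(-26)) + 2903 = (1564 + 0) + 2903 = 1564 + 2903 = 4467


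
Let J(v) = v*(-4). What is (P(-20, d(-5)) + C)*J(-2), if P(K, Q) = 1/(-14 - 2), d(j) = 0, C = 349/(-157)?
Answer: -5741/314 ≈ -18.283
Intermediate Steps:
C = -349/157 (C = 349*(-1/157) = -349/157 ≈ -2.2229)
P(K, Q) = -1/16 (P(K, Q) = 1/(-16) = -1/16)
J(v) = -4*v
(P(-20, d(-5)) + C)*J(-2) = (-1/16 - 349/157)*(-4*(-2)) = -5741/2512*8 = -5741/314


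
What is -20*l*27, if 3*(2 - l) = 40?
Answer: 6120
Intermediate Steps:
l = -34/3 (l = 2 - ⅓*40 = 2 - 40/3 = -34/3 ≈ -11.333)
-20*l*27 = -20*(-34/3)*27 = (680/3)*27 = 6120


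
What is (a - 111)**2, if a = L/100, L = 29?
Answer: 122567041/10000 ≈ 12257.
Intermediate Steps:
a = 29/100 ≈ 0.29000
(a - 111)**2 = (29/100 - 111)**2 = (-11071/100)**2 = 122567041/10000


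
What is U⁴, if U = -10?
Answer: 10000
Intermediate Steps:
U⁴ = (-10)⁴ = 10000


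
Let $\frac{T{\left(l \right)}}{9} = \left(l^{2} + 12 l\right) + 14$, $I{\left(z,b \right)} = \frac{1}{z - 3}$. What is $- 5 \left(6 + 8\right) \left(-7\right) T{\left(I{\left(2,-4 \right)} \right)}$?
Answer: $13230$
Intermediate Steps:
$I{\left(z,b \right)} = \frac{1}{-3 + z}$
$T{\left(l \right)} = 126 + 9 l^{2} + 108 l$ ($T{\left(l \right)} = 9 \left(\left(l^{2} + 12 l\right) + 14\right) = 9 \left(14 + l^{2} + 12 l\right) = 126 + 9 l^{2} + 108 l$)
$- 5 \left(6 + 8\right) \left(-7\right) T{\left(I{\left(2,-4 \right)} \right)} = - 5 \left(6 + 8\right) \left(-7\right) \left(126 + 9 \left(\frac{1}{-3 + 2}\right)^{2} + \frac{108}{-3 + 2}\right) = - 5 \cdot 14 \left(-7\right) \left(126 + 9 \left(\frac{1}{-1}\right)^{2} + \frac{108}{-1}\right) = \left(-5\right) \left(-98\right) \left(126 + 9 \left(-1\right)^{2} + 108 \left(-1\right)\right) = 490 \left(126 + 9 \cdot 1 - 108\right) = 490 \left(126 + 9 - 108\right) = 490 \cdot 27 = 13230$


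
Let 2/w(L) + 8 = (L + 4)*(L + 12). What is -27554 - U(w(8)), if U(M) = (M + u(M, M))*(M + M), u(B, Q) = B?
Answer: -92691657/3364 ≈ -27554.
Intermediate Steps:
w(L) = 2/(-8 + (4 + L)*(12 + L)) (w(L) = 2/(-8 + (L + 4)*(L + 12)) = 2/(-8 + (4 + L)*(12 + L)))
U(M) = 4*M**2 (U(M) = (M + M)*(M + M) = (2*M)*(2*M) = 4*M**2)
-27554 - U(w(8)) = -27554 - 4*(2/(40 + 8**2 + 16*8))**2 = -27554 - 4*(2/(40 + 64 + 128))**2 = -27554 - 4*(2/232)**2 = -27554 - 4*(2*(1/232))**2 = -27554 - 4*(1/116)**2 = -27554 - 4/13456 = -27554 - 1*1/3364 = -27554 - 1/3364 = -92691657/3364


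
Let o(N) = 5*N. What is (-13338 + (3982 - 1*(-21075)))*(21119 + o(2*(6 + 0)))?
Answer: 248196701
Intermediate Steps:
(-13338 + (3982 - 1*(-21075)))*(21119 + o(2*(6 + 0))) = (-13338 + (3982 - 1*(-21075)))*(21119 + 5*(2*(6 + 0))) = (-13338 + (3982 + 21075))*(21119 + 5*(2*6)) = (-13338 + 25057)*(21119 + 5*12) = 11719*(21119 + 60) = 11719*21179 = 248196701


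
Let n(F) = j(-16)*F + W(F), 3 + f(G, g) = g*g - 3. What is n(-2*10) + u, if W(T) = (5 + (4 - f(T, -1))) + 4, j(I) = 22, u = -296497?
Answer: -296919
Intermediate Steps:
f(G, g) = -6 + g² (f(G, g) = -3 + (g*g - 3) = -3 + (g² - 3) = -3 + (-3 + g²) = -6 + g²)
W(T) = 18 (W(T) = (5 + (4 - (-6 + (-1)²))) + 4 = (5 + (4 - (-6 + 1))) + 4 = (5 + (4 - 1*(-5))) + 4 = (5 + (4 + 5)) + 4 = (5 + 9) + 4 = 14 + 4 = 18)
n(F) = 18 + 22*F (n(F) = 22*F + 18 = 18 + 22*F)
n(-2*10) + u = (18 + 22*(-2*10)) - 296497 = (18 + 22*(-20)) - 296497 = (18 - 440) - 296497 = -422 - 296497 = -296919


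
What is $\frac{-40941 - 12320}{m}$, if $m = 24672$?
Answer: $- \frac{53261}{24672} \approx -2.1588$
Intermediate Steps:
$\frac{-40941 - 12320}{m} = \frac{-40941 - 12320}{24672} = \left(-40941 - 12320\right) \frac{1}{24672} = \left(-53261\right) \frac{1}{24672} = - \frac{53261}{24672}$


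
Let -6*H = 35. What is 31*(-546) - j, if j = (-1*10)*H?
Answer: -50953/3 ≈ -16984.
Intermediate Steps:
H = -35/6 (H = -1/6*35 = -35/6 ≈ -5.8333)
j = 175/3 (j = -1*10*(-35/6) = -10*(-35/6) = 175/3 ≈ 58.333)
31*(-546) - j = 31*(-546) - 1*175/3 = -16926 - 175/3 = -50953/3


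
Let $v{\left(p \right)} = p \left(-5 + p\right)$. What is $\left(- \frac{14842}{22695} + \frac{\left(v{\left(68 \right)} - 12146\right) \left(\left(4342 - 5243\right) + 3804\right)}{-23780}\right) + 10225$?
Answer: $\frac{603592440001}{53968710} \approx 11184.0$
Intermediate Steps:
$\left(- \frac{14842}{22695} + \frac{\left(v{\left(68 \right)} - 12146\right) \left(\left(4342 - 5243\right) + 3804\right)}{-23780}\right) + 10225 = \left(- \frac{14842}{22695} + \frac{\left(68 \left(-5 + 68\right) - 12146\right) \left(\left(4342 - 5243\right) + 3804\right)}{-23780}\right) + 10225 = \left(\left(-14842\right) \frac{1}{22695} + \left(68 \cdot 63 - 12146\right) \left(\left(4342 - 5243\right) + 3804\right) \left(- \frac{1}{23780}\right)\right) + 10225 = \left(- \frac{14842}{22695} + \left(4284 - 12146\right) \left(-901 + 3804\right) \left(- \frac{1}{23780}\right)\right) + 10225 = \left(- \frac{14842}{22695} + \left(-7862\right) 2903 \left(- \frac{1}{23780}\right)\right) + 10225 = \left(- \frac{14842}{22695} - - \frac{11411693}{11890}\right) + 10225 = \left(- \frac{14842}{22695} + \frac{11411693}{11890}\right) + 10225 = \frac{51762380251}{53968710} + 10225 = \frac{603592440001}{53968710}$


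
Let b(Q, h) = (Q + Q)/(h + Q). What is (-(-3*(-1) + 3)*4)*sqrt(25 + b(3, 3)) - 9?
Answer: -9 - 24*sqrt(26) ≈ -131.38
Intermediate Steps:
b(Q, h) = 2*Q/(Q + h) (b(Q, h) = (2*Q)/(Q + h) = 2*Q/(Q + h))
(-(-3*(-1) + 3)*4)*sqrt(25 + b(3, 3)) - 9 = (-(-3*(-1) + 3)*4)*sqrt(25 + 2*3/(3 + 3)) - 9 = (-(3 + 3)*4)*sqrt(25 + 2*3/6) - 9 = (-1*6*4)*sqrt(25 + 2*3*(1/6)) - 9 = (-6*4)*sqrt(25 + 1) - 9 = -24*sqrt(26) - 9 = -9 - 24*sqrt(26)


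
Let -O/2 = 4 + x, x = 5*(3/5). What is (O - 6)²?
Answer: 400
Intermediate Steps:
x = 3 (x = 5*(3*(⅕)) = 5*(⅗) = 3)
O = -14 (O = -2*(4 + 3) = -2*7 = -14)
(O - 6)² = (-14 - 6)² = (-20)² = 400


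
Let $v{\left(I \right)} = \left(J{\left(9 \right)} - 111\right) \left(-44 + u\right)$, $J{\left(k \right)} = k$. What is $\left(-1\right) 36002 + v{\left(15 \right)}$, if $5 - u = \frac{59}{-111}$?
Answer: $- \frac{1186894}{37} \approx -32078.0$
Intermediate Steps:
$u = \frac{614}{111}$ ($u = 5 - \frac{59}{-111} = 5 - 59 \left(- \frac{1}{111}\right) = 5 - - \frac{59}{111} = 5 + \frac{59}{111} = \frac{614}{111} \approx 5.5315$)
$v{\left(I \right)} = \frac{145180}{37}$ ($v{\left(I \right)} = \left(9 - 111\right) \left(-44 + \frac{614}{111}\right) = \left(-102\right) \left(- \frac{4270}{111}\right) = \frac{145180}{37}$)
$\left(-1\right) 36002 + v{\left(15 \right)} = \left(-1\right) 36002 + \frac{145180}{37} = -36002 + \frac{145180}{37} = - \frac{1186894}{37}$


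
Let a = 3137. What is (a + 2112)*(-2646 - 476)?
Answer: -16387378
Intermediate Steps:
(a + 2112)*(-2646 - 476) = (3137 + 2112)*(-2646 - 476) = 5249*(-3122) = -16387378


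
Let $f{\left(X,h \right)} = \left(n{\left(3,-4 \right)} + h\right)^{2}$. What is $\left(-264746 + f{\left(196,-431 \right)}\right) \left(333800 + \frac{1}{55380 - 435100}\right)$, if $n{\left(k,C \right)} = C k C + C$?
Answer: $- \frac{14573396377557023}{379720} \approx -3.8379 \cdot 10^{10}$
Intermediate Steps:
$n{\left(k,C \right)} = C + k C^{2}$ ($n{\left(k,C \right)} = k C^{2} + C = C + k C^{2}$)
$f{\left(X,h \right)} = \left(44 + h\right)^{2}$ ($f{\left(X,h \right)} = \left(- 4 \left(1 - 12\right) + h\right)^{2} = \left(\left(-4\right) \left(-11\right) + h\right)^{2} = \left(44 + h\right)^{2}$)
$\left(-264746 + f{\left(196,-431 \right)}\right) \left(333800 + \frac{1}{55380 - 435100}\right) = \left(-264746 + \left(44 - 431\right)^{2}\right) \left(333800 + \frac{1}{55380 - 435100}\right) = \left(-264746 + \left(-387\right)^{2}\right) \left(333800 + \frac{1}{-379720}\right) = \left(-264746 + 149769\right) \left(333800 - \frac{1}{379720}\right) = \left(-114977\right) \frac{126750535999}{379720} = - \frac{14573396377557023}{379720}$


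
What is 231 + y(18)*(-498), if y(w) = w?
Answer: -8733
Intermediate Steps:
231 + y(18)*(-498) = 231 + 18*(-498) = 231 - 8964 = -8733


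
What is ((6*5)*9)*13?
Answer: 3510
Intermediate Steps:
((6*5)*9)*13 = (30*9)*13 = 270*13 = 3510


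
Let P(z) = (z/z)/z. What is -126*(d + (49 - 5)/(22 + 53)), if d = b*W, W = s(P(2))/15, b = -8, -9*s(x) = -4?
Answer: -3304/75 ≈ -44.053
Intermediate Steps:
P(z) = 1/z
s(x) = 4/9 (s(x) = -⅑*(-4) = 4/9)
W = 4/135 (W = (4/9)/15 = (4/9)*(1/15) = 4/135 ≈ 0.029630)
d = -32/135 (d = -8*4/135 = -32/135 ≈ -0.23704)
-126*(d + (49 - 5)/(22 + 53)) = -126*(-32/135 + (49 - 5)/(22 + 53)) = -126*(-32/135 + 44/75) = -126*236/675 = -3304/75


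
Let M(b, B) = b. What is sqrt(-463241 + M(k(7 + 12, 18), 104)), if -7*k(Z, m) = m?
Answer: I*sqrt(22698935)/7 ≈ 680.62*I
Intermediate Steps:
k(Z, m) = -m/7
sqrt(-463241 + M(k(7 + 12, 18), 104)) = sqrt(-463241 - 1/7*18) = sqrt(-463241 - 18/7) = sqrt(-3242705/7) = I*sqrt(22698935)/7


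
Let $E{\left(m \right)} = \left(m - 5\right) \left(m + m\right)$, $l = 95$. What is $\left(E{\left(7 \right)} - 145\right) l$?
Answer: $-11115$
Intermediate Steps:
$E{\left(m \right)} = 2 m \left(-5 + m\right)$ ($E{\left(m \right)} = \left(-5 + m\right) 2 m = 2 m \left(-5 + m\right)$)
$\left(E{\left(7 \right)} - 145\right) l = \left(2 \cdot 7 \left(-5 + 7\right) - 145\right) 95 = \left(2 \cdot 7 \cdot 2 - 145\right) 95 = \left(28 - 145\right) 95 = \left(-117\right) 95 = -11115$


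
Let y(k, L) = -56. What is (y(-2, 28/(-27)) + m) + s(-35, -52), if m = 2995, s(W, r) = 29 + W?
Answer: 2933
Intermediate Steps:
(y(-2, 28/(-27)) + m) + s(-35, -52) = (-56 + 2995) + (29 - 35) = 2939 - 6 = 2933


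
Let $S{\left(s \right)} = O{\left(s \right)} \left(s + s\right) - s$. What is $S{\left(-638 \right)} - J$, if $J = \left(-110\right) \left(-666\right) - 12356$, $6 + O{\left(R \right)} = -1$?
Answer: $-51334$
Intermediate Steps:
$O{\left(R \right)} = -7$ ($O{\left(R \right)} = -6 - 1 = -7$)
$J = 60904$ ($J = 73260 - 12356 = 60904$)
$S{\left(s \right)} = - 15 s$ ($S{\left(s \right)} = - 7 \left(s + s\right) - s = - 7 \cdot 2 s - s = - 14 s - s = - 15 s$)
$S{\left(-638 \right)} - J = \left(-15\right) \left(-638\right) - 60904 = 9570 - 60904 = -51334$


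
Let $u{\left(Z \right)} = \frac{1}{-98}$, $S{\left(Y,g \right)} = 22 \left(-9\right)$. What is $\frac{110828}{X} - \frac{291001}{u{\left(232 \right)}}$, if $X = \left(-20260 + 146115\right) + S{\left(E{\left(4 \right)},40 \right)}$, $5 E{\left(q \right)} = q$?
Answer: $\frac{3583498751214}{125657} \approx 2.8518 \cdot 10^{7}$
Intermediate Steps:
$E{\left(q \right)} = \frac{q}{5}$
$S{\left(Y,g \right)} = -198$
$u{\left(Z \right)} = - \frac{1}{98}$
$X = 125657$ ($X = \left(-20260 + 146115\right) - 198 = 125855 - 198 = 125657$)
$\frac{110828}{X} - \frac{291001}{u{\left(232 \right)}} = \frac{110828}{125657} - \frac{291001}{- \frac{1}{98}} = 110828 \cdot \frac{1}{125657} - -28518098 = \frac{110828}{125657} + 28518098 = \frac{3583498751214}{125657}$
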